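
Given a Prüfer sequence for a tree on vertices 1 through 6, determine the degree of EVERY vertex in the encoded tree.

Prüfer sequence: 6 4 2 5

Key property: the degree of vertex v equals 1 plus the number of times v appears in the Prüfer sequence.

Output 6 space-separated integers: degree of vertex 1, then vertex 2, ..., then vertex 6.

p_1 = 6: count[6] becomes 1
p_2 = 4: count[4] becomes 1
p_3 = 2: count[2] becomes 1
p_4 = 5: count[5] becomes 1
Degrees (1 + count): deg[1]=1+0=1, deg[2]=1+1=2, deg[3]=1+0=1, deg[4]=1+1=2, deg[5]=1+1=2, deg[6]=1+1=2

Answer: 1 2 1 2 2 2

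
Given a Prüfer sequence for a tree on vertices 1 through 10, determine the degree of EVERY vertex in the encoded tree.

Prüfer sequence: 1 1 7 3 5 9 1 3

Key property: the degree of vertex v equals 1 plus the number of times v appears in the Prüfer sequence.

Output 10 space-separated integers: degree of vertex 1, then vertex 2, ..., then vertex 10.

p_1 = 1: count[1] becomes 1
p_2 = 1: count[1] becomes 2
p_3 = 7: count[7] becomes 1
p_4 = 3: count[3] becomes 1
p_5 = 5: count[5] becomes 1
p_6 = 9: count[9] becomes 1
p_7 = 1: count[1] becomes 3
p_8 = 3: count[3] becomes 2
Degrees (1 + count): deg[1]=1+3=4, deg[2]=1+0=1, deg[3]=1+2=3, deg[4]=1+0=1, deg[5]=1+1=2, deg[6]=1+0=1, deg[7]=1+1=2, deg[8]=1+0=1, deg[9]=1+1=2, deg[10]=1+0=1

Answer: 4 1 3 1 2 1 2 1 2 1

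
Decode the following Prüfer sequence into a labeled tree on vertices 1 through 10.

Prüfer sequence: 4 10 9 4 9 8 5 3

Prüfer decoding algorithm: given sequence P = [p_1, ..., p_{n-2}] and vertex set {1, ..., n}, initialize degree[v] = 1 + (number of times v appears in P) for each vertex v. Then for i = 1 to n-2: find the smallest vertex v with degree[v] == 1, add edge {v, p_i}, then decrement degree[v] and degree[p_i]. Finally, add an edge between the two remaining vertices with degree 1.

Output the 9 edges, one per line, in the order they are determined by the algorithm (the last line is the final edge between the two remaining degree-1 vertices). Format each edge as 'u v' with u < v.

Initial degrees: {1:1, 2:1, 3:2, 4:3, 5:2, 6:1, 7:1, 8:2, 9:3, 10:2}
Step 1: smallest deg-1 vertex = 1, p_1 = 4. Add edge {1,4}. Now deg[1]=0, deg[4]=2.
Step 2: smallest deg-1 vertex = 2, p_2 = 10. Add edge {2,10}. Now deg[2]=0, deg[10]=1.
Step 3: smallest deg-1 vertex = 6, p_3 = 9. Add edge {6,9}. Now deg[6]=0, deg[9]=2.
Step 4: smallest deg-1 vertex = 7, p_4 = 4. Add edge {4,7}. Now deg[7]=0, deg[4]=1.
Step 5: smallest deg-1 vertex = 4, p_5 = 9. Add edge {4,9}. Now deg[4]=0, deg[9]=1.
Step 6: smallest deg-1 vertex = 9, p_6 = 8. Add edge {8,9}. Now deg[9]=0, deg[8]=1.
Step 7: smallest deg-1 vertex = 8, p_7 = 5. Add edge {5,8}. Now deg[8]=0, deg[5]=1.
Step 8: smallest deg-1 vertex = 5, p_8 = 3. Add edge {3,5}. Now deg[5]=0, deg[3]=1.
Final: two remaining deg-1 vertices are 3, 10. Add edge {3,10}.

Answer: 1 4
2 10
6 9
4 7
4 9
8 9
5 8
3 5
3 10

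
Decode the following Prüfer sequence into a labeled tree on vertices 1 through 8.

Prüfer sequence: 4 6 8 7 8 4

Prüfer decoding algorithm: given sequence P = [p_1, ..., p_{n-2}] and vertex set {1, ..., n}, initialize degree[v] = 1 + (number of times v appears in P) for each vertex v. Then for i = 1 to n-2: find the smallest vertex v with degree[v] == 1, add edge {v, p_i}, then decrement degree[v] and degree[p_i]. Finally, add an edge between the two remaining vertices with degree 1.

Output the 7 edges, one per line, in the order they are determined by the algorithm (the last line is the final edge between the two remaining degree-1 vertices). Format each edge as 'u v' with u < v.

Answer: 1 4
2 6
3 8
5 7
6 8
4 7
4 8

Derivation:
Initial degrees: {1:1, 2:1, 3:1, 4:3, 5:1, 6:2, 7:2, 8:3}
Step 1: smallest deg-1 vertex = 1, p_1 = 4. Add edge {1,4}. Now deg[1]=0, deg[4]=2.
Step 2: smallest deg-1 vertex = 2, p_2 = 6. Add edge {2,6}. Now deg[2]=0, deg[6]=1.
Step 3: smallest deg-1 vertex = 3, p_3 = 8. Add edge {3,8}. Now deg[3]=0, deg[8]=2.
Step 4: smallest deg-1 vertex = 5, p_4 = 7. Add edge {5,7}. Now deg[5]=0, deg[7]=1.
Step 5: smallest deg-1 vertex = 6, p_5 = 8. Add edge {6,8}. Now deg[6]=0, deg[8]=1.
Step 6: smallest deg-1 vertex = 7, p_6 = 4. Add edge {4,7}. Now deg[7]=0, deg[4]=1.
Final: two remaining deg-1 vertices are 4, 8. Add edge {4,8}.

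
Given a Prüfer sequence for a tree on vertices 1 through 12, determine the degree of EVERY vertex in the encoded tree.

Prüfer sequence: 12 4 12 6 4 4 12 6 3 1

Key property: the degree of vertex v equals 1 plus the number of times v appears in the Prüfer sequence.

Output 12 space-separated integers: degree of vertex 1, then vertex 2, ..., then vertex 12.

Answer: 2 1 2 4 1 3 1 1 1 1 1 4

Derivation:
p_1 = 12: count[12] becomes 1
p_2 = 4: count[4] becomes 1
p_3 = 12: count[12] becomes 2
p_4 = 6: count[6] becomes 1
p_5 = 4: count[4] becomes 2
p_6 = 4: count[4] becomes 3
p_7 = 12: count[12] becomes 3
p_8 = 6: count[6] becomes 2
p_9 = 3: count[3] becomes 1
p_10 = 1: count[1] becomes 1
Degrees (1 + count): deg[1]=1+1=2, deg[2]=1+0=1, deg[3]=1+1=2, deg[4]=1+3=4, deg[5]=1+0=1, deg[6]=1+2=3, deg[7]=1+0=1, deg[8]=1+0=1, deg[9]=1+0=1, deg[10]=1+0=1, deg[11]=1+0=1, deg[12]=1+3=4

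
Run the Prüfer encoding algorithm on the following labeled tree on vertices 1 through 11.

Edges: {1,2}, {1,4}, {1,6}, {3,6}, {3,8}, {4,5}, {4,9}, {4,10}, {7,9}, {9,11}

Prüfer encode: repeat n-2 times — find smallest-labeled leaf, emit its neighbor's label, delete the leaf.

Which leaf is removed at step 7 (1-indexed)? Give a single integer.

Step 1: current leaves = {2,5,7,8,10,11}. Remove leaf 2 (neighbor: 1).
Step 2: current leaves = {5,7,8,10,11}. Remove leaf 5 (neighbor: 4).
Step 3: current leaves = {7,8,10,11}. Remove leaf 7 (neighbor: 9).
Step 4: current leaves = {8,10,11}. Remove leaf 8 (neighbor: 3).
Step 5: current leaves = {3,10,11}. Remove leaf 3 (neighbor: 6).
Step 6: current leaves = {6,10,11}. Remove leaf 6 (neighbor: 1).
Step 7: current leaves = {1,10,11}. Remove leaf 1 (neighbor: 4).

Answer: 1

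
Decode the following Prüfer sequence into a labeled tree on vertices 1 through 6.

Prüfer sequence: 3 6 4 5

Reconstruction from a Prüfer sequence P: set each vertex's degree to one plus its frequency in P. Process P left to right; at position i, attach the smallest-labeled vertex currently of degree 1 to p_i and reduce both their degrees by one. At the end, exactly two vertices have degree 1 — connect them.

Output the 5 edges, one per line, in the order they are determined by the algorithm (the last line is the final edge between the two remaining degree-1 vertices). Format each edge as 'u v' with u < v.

Initial degrees: {1:1, 2:1, 3:2, 4:2, 5:2, 6:2}
Step 1: smallest deg-1 vertex = 1, p_1 = 3. Add edge {1,3}. Now deg[1]=0, deg[3]=1.
Step 2: smallest deg-1 vertex = 2, p_2 = 6. Add edge {2,6}. Now deg[2]=0, deg[6]=1.
Step 3: smallest deg-1 vertex = 3, p_3 = 4. Add edge {3,4}. Now deg[3]=0, deg[4]=1.
Step 4: smallest deg-1 vertex = 4, p_4 = 5. Add edge {4,5}. Now deg[4]=0, deg[5]=1.
Final: two remaining deg-1 vertices are 5, 6. Add edge {5,6}.

Answer: 1 3
2 6
3 4
4 5
5 6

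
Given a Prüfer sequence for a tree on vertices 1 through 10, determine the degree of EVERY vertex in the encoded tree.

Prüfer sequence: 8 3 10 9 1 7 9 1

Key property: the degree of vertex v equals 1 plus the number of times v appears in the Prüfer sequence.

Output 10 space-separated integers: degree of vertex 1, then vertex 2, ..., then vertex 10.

p_1 = 8: count[8] becomes 1
p_2 = 3: count[3] becomes 1
p_3 = 10: count[10] becomes 1
p_4 = 9: count[9] becomes 1
p_5 = 1: count[1] becomes 1
p_6 = 7: count[7] becomes 1
p_7 = 9: count[9] becomes 2
p_8 = 1: count[1] becomes 2
Degrees (1 + count): deg[1]=1+2=3, deg[2]=1+0=1, deg[3]=1+1=2, deg[4]=1+0=1, deg[5]=1+0=1, deg[6]=1+0=1, deg[7]=1+1=2, deg[8]=1+1=2, deg[9]=1+2=3, deg[10]=1+1=2

Answer: 3 1 2 1 1 1 2 2 3 2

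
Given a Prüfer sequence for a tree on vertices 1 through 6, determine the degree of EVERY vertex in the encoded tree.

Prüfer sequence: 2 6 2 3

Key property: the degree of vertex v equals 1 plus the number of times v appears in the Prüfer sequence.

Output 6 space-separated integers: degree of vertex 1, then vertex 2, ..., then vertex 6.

p_1 = 2: count[2] becomes 1
p_2 = 6: count[6] becomes 1
p_3 = 2: count[2] becomes 2
p_4 = 3: count[3] becomes 1
Degrees (1 + count): deg[1]=1+0=1, deg[2]=1+2=3, deg[3]=1+1=2, deg[4]=1+0=1, deg[5]=1+0=1, deg[6]=1+1=2

Answer: 1 3 2 1 1 2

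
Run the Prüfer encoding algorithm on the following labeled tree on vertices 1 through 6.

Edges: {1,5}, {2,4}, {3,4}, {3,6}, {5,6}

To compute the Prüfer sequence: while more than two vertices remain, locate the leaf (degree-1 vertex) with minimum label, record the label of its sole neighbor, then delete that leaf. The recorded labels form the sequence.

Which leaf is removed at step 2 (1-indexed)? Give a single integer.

Step 1: current leaves = {1,2}. Remove leaf 1 (neighbor: 5).
Step 2: current leaves = {2,5}. Remove leaf 2 (neighbor: 4).

Answer: 2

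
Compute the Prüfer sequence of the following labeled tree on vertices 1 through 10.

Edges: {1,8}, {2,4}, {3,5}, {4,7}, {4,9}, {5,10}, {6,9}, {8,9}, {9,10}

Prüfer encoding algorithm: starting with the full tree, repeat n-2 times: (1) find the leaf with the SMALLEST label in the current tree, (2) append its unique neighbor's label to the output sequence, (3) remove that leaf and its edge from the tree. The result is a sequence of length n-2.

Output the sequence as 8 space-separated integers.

Step 1: leaves = {1,2,3,6,7}. Remove smallest leaf 1, emit neighbor 8.
Step 2: leaves = {2,3,6,7,8}. Remove smallest leaf 2, emit neighbor 4.
Step 3: leaves = {3,6,7,8}. Remove smallest leaf 3, emit neighbor 5.
Step 4: leaves = {5,6,7,8}. Remove smallest leaf 5, emit neighbor 10.
Step 5: leaves = {6,7,8,10}. Remove smallest leaf 6, emit neighbor 9.
Step 6: leaves = {7,8,10}. Remove smallest leaf 7, emit neighbor 4.
Step 7: leaves = {4,8,10}. Remove smallest leaf 4, emit neighbor 9.
Step 8: leaves = {8,10}. Remove smallest leaf 8, emit neighbor 9.
Done: 2 vertices remain (9, 10). Sequence = [8 4 5 10 9 4 9 9]

Answer: 8 4 5 10 9 4 9 9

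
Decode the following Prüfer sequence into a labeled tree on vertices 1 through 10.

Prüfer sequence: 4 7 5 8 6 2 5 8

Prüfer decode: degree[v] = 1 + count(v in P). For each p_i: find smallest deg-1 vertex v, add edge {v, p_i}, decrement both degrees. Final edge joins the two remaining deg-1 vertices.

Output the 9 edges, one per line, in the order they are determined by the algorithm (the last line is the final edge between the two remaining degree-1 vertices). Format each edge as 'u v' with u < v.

Initial degrees: {1:1, 2:2, 3:1, 4:2, 5:3, 6:2, 7:2, 8:3, 9:1, 10:1}
Step 1: smallest deg-1 vertex = 1, p_1 = 4. Add edge {1,4}. Now deg[1]=0, deg[4]=1.
Step 2: smallest deg-1 vertex = 3, p_2 = 7. Add edge {3,7}. Now deg[3]=0, deg[7]=1.
Step 3: smallest deg-1 vertex = 4, p_3 = 5. Add edge {4,5}. Now deg[4]=0, deg[5]=2.
Step 4: smallest deg-1 vertex = 7, p_4 = 8. Add edge {7,8}. Now deg[7]=0, deg[8]=2.
Step 5: smallest deg-1 vertex = 9, p_5 = 6. Add edge {6,9}. Now deg[9]=0, deg[6]=1.
Step 6: smallest deg-1 vertex = 6, p_6 = 2. Add edge {2,6}. Now deg[6]=0, deg[2]=1.
Step 7: smallest deg-1 vertex = 2, p_7 = 5. Add edge {2,5}. Now deg[2]=0, deg[5]=1.
Step 8: smallest deg-1 vertex = 5, p_8 = 8. Add edge {5,8}. Now deg[5]=0, deg[8]=1.
Final: two remaining deg-1 vertices are 8, 10. Add edge {8,10}.

Answer: 1 4
3 7
4 5
7 8
6 9
2 6
2 5
5 8
8 10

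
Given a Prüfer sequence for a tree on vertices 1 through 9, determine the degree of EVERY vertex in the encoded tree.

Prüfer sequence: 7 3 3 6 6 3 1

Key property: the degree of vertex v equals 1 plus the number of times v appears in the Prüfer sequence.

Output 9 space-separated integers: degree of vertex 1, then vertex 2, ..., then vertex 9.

p_1 = 7: count[7] becomes 1
p_2 = 3: count[3] becomes 1
p_3 = 3: count[3] becomes 2
p_4 = 6: count[6] becomes 1
p_5 = 6: count[6] becomes 2
p_6 = 3: count[3] becomes 3
p_7 = 1: count[1] becomes 1
Degrees (1 + count): deg[1]=1+1=2, deg[2]=1+0=1, deg[3]=1+3=4, deg[4]=1+0=1, deg[5]=1+0=1, deg[6]=1+2=3, deg[7]=1+1=2, deg[8]=1+0=1, deg[9]=1+0=1

Answer: 2 1 4 1 1 3 2 1 1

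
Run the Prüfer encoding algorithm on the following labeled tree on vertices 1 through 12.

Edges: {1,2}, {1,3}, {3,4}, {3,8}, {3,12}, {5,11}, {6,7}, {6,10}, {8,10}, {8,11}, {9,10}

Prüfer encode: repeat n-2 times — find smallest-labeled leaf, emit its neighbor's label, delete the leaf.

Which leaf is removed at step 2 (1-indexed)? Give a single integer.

Step 1: current leaves = {2,4,5,7,9,12}. Remove leaf 2 (neighbor: 1).
Step 2: current leaves = {1,4,5,7,9,12}. Remove leaf 1 (neighbor: 3).

Answer: 1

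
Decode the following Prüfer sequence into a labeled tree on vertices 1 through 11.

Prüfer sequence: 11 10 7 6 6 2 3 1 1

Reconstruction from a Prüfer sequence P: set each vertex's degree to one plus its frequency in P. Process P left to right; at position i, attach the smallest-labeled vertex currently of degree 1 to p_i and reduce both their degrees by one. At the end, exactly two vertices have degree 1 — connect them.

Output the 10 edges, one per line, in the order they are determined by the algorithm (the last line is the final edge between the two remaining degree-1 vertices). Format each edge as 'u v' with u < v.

Initial degrees: {1:3, 2:2, 3:2, 4:1, 5:1, 6:3, 7:2, 8:1, 9:1, 10:2, 11:2}
Step 1: smallest deg-1 vertex = 4, p_1 = 11. Add edge {4,11}. Now deg[4]=0, deg[11]=1.
Step 2: smallest deg-1 vertex = 5, p_2 = 10. Add edge {5,10}. Now deg[5]=0, deg[10]=1.
Step 3: smallest deg-1 vertex = 8, p_3 = 7. Add edge {7,8}. Now deg[8]=0, deg[7]=1.
Step 4: smallest deg-1 vertex = 7, p_4 = 6. Add edge {6,7}. Now deg[7]=0, deg[6]=2.
Step 5: smallest deg-1 vertex = 9, p_5 = 6. Add edge {6,9}. Now deg[9]=0, deg[6]=1.
Step 6: smallest deg-1 vertex = 6, p_6 = 2. Add edge {2,6}. Now deg[6]=0, deg[2]=1.
Step 7: smallest deg-1 vertex = 2, p_7 = 3. Add edge {2,3}. Now deg[2]=0, deg[3]=1.
Step 8: smallest deg-1 vertex = 3, p_8 = 1. Add edge {1,3}. Now deg[3]=0, deg[1]=2.
Step 9: smallest deg-1 vertex = 10, p_9 = 1. Add edge {1,10}. Now deg[10]=0, deg[1]=1.
Final: two remaining deg-1 vertices are 1, 11. Add edge {1,11}.

Answer: 4 11
5 10
7 8
6 7
6 9
2 6
2 3
1 3
1 10
1 11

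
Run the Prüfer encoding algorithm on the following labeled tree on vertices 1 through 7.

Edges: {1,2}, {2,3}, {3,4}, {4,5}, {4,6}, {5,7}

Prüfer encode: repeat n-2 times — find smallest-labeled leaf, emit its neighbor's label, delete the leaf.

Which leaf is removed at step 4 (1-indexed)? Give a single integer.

Answer: 6

Derivation:
Step 1: current leaves = {1,6,7}. Remove leaf 1 (neighbor: 2).
Step 2: current leaves = {2,6,7}. Remove leaf 2 (neighbor: 3).
Step 3: current leaves = {3,6,7}. Remove leaf 3 (neighbor: 4).
Step 4: current leaves = {6,7}. Remove leaf 6 (neighbor: 4).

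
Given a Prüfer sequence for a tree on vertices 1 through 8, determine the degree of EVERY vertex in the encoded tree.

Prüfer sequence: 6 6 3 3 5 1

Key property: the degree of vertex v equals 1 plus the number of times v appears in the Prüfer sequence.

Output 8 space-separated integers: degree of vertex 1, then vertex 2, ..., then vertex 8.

Answer: 2 1 3 1 2 3 1 1

Derivation:
p_1 = 6: count[6] becomes 1
p_2 = 6: count[6] becomes 2
p_3 = 3: count[3] becomes 1
p_4 = 3: count[3] becomes 2
p_5 = 5: count[5] becomes 1
p_6 = 1: count[1] becomes 1
Degrees (1 + count): deg[1]=1+1=2, deg[2]=1+0=1, deg[3]=1+2=3, deg[4]=1+0=1, deg[5]=1+1=2, deg[6]=1+2=3, deg[7]=1+0=1, deg[8]=1+0=1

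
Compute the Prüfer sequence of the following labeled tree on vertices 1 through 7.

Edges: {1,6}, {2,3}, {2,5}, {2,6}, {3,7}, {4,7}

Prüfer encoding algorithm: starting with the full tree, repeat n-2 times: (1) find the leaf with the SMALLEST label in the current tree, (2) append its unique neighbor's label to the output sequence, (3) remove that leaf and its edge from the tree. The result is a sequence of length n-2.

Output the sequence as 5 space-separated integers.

Answer: 6 7 2 2 3

Derivation:
Step 1: leaves = {1,4,5}. Remove smallest leaf 1, emit neighbor 6.
Step 2: leaves = {4,5,6}. Remove smallest leaf 4, emit neighbor 7.
Step 3: leaves = {5,6,7}. Remove smallest leaf 5, emit neighbor 2.
Step 4: leaves = {6,7}. Remove smallest leaf 6, emit neighbor 2.
Step 5: leaves = {2,7}. Remove smallest leaf 2, emit neighbor 3.
Done: 2 vertices remain (3, 7). Sequence = [6 7 2 2 3]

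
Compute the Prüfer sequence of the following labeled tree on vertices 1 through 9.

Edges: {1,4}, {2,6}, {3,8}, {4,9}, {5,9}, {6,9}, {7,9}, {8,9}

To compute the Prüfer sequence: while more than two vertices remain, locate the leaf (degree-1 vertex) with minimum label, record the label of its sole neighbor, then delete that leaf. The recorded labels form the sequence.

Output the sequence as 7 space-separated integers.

Step 1: leaves = {1,2,3,5,7}. Remove smallest leaf 1, emit neighbor 4.
Step 2: leaves = {2,3,4,5,7}. Remove smallest leaf 2, emit neighbor 6.
Step 3: leaves = {3,4,5,6,7}. Remove smallest leaf 3, emit neighbor 8.
Step 4: leaves = {4,5,6,7,8}. Remove smallest leaf 4, emit neighbor 9.
Step 5: leaves = {5,6,7,8}. Remove smallest leaf 5, emit neighbor 9.
Step 6: leaves = {6,7,8}. Remove smallest leaf 6, emit neighbor 9.
Step 7: leaves = {7,8}. Remove smallest leaf 7, emit neighbor 9.
Done: 2 vertices remain (8, 9). Sequence = [4 6 8 9 9 9 9]

Answer: 4 6 8 9 9 9 9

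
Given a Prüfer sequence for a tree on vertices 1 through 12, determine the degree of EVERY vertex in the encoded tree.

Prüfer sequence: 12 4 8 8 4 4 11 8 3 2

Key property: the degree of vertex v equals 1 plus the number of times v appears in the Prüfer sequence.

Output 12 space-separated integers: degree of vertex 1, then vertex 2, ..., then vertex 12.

p_1 = 12: count[12] becomes 1
p_2 = 4: count[4] becomes 1
p_3 = 8: count[8] becomes 1
p_4 = 8: count[8] becomes 2
p_5 = 4: count[4] becomes 2
p_6 = 4: count[4] becomes 3
p_7 = 11: count[11] becomes 1
p_8 = 8: count[8] becomes 3
p_9 = 3: count[3] becomes 1
p_10 = 2: count[2] becomes 1
Degrees (1 + count): deg[1]=1+0=1, deg[2]=1+1=2, deg[3]=1+1=2, deg[4]=1+3=4, deg[5]=1+0=1, deg[6]=1+0=1, deg[7]=1+0=1, deg[8]=1+3=4, deg[9]=1+0=1, deg[10]=1+0=1, deg[11]=1+1=2, deg[12]=1+1=2

Answer: 1 2 2 4 1 1 1 4 1 1 2 2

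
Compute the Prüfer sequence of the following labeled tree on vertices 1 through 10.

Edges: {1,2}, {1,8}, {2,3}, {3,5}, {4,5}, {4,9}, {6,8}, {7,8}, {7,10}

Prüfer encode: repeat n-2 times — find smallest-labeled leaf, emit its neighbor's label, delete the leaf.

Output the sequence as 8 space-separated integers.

Step 1: leaves = {6,9,10}. Remove smallest leaf 6, emit neighbor 8.
Step 2: leaves = {9,10}. Remove smallest leaf 9, emit neighbor 4.
Step 3: leaves = {4,10}. Remove smallest leaf 4, emit neighbor 5.
Step 4: leaves = {5,10}. Remove smallest leaf 5, emit neighbor 3.
Step 5: leaves = {3,10}. Remove smallest leaf 3, emit neighbor 2.
Step 6: leaves = {2,10}. Remove smallest leaf 2, emit neighbor 1.
Step 7: leaves = {1,10}. Remove smallest leaf 1, emit neighbor 8.
Step 8: leaves = {8,10}. Remove smallest leaf 8, emit neighbor 7.
Done: 2 vertices remain (7, 10). Sequence = [8 4 5 3 2 1 8 7]

Answer: 8 4 5 3 2 1 8 7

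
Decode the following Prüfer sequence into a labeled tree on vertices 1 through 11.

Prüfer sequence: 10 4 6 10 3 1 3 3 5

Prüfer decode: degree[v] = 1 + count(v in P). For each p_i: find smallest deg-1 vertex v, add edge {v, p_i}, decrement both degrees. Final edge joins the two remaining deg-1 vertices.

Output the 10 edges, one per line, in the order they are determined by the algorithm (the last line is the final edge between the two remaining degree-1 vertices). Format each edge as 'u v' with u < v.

Answer: 2 10
4 7
4 6
6 10
3 8
1 9
1 3
3 10
3 5
5 11

Derivation:
Initial degrees: {1:2, 2:1, 3:4, 4:2, 5:2, 6:2, 7:1, 8:1, 9:1, 10:3, 11:1}
Step 1: smallest deg-1 vertex = 2, p_1 = 10. Add edge {2,10}. Now deg[2]=0, deg[10]=2.
Step 2: smallest deg-1 vertex = 7, p_2 = 4. Add edge {4,7}. Now deg[7]=0, deg[4]=1.
Step 3: smallest deg-1 vertex = 4, p_3 = 6. Add edge {4,6}. Now deg[4]=0, deg[6]=1.
Step 4: smallest deg-1 vertex = 6, p_4 = 10. Add edge {6,10}. Now deg[6]=0, deg[10]=1.
Step 5: smallest deg-1 vertex = 8, p_5 = 3. Add edge {3,8}. Now deg[8]=0, deg[3]=3.
Step 6: smallest deg-1 vertex = 9, p_6 = 1. Add edge {1,9}. Now deg[9]=0, deg[1]=1.
Step 7: smallest deg-1 vertex = 1, p_7 = 3. Add edge {1,3}. Now deg[1]=0, deg[3]=2.
Step 8: smallest deg-1 vertex = 10, p_8 = 3. Add edge {3,10}. Now deg[10]=0, deg[3]=1.
Step 9: smallest deg-1 vertex = 3, p_9 = 5. Add edge {3,5}. Now deg[3]=0, deg[5]=1.
Final: two remaining deg-1 vertices are 5, 11. Add edge {5,11}.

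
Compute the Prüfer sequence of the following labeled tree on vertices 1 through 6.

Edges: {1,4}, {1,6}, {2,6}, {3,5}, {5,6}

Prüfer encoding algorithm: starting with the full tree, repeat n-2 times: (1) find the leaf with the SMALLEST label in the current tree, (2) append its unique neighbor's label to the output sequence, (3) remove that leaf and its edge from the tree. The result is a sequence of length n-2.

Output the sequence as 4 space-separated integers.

Step 1: leaves = {2,3,4}. Remove smallest leaf 2, emit neighbor 6.
Step 2: leaves = {3,4}. Remove smallest leaf 3, emit neighbor 5.
Step 3: leaves = {4,5}. Remove smallest leaf 4, emit neighbor 1.
Step 4: leaves = {1,5}. Remove smallest leaf 1, emit neighbor 6.
Done: 2 vertices remain (5, 6). Sequence = [6 5 1 6]

Answer: 6 5 1 6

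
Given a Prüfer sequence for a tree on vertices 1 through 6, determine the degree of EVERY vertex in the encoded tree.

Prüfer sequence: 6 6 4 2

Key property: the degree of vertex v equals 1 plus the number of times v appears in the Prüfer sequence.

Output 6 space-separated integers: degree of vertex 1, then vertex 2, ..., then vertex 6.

p_1 = 6: count[6] becomes 1
p_2 = 6: count[6] becomes 2
p_3 = 4: count[4] becomes 1
p_4 = 2: count[2] becomes 1
Degrees (1 + count): deg[1]=1+0=1, deg[2]=1+1=2, deg[3]=1+0=1, deg[4]=1+1=2, deg[5]=1+0=1, deg[6]=1+2=3

Answer: 1 2 1 2 1 3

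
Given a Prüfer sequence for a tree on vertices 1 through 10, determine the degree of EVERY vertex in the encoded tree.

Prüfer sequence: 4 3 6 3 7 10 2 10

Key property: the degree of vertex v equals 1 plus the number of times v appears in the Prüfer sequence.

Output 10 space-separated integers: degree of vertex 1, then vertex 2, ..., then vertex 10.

Answer: 1 2 3 2 1 2 2 1 1 3

Derivation:
p_1 = 4: count[4] becomes 1
p_2 = 3: count[3] becomes 1
p_3 = 6: count[6] becomes 1
p_4 = 3: count[3] becomes 2
p_5 = 7: count[7] becomes 1
p_6 = 10: count[10] becomes 1
p_7 = 2: count[2] becomes 1
p_8 = 10: count[10] becomes 2
Degrees (1 + count): deg[1]=1+0=1, deg[2]=1+1=2, deg[3]=1+2=3, deg[4]=1+1=2, deg[5]=1+0=1, deg[6]=1+1=2, deg[7]=1+1=2, deg[8]=1+0=1, deg[9]=1+0=1, deg[10]=1+2=3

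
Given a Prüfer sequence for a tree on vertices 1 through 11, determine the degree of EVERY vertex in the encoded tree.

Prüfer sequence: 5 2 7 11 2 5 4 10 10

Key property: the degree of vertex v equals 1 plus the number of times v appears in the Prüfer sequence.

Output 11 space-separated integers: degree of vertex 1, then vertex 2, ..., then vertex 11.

p_1 = 5: count[5] becomes 1
p_2 = 2: count[2] becomes 1
p_3 = 7: count[7] becomes 1
p_4 = 11: count[11] becomes 1
p_5 = 2: count[2] becomes 2
p_6 = 5: count[5] becomes 2
p_7 = 4: count[4] becomes 1
p_8 = 10: count[10] becomes 1
p_9 = 10: count[10] becomes 2
Degrees (1 + count): deg[1]=1+0=1, deg[2]=1+2=3, deg[3]=1+0=1, deg[4]=1+1=2, deg[5]=1+2=3, deg[6]=1+0=1, deg[7]=1+1=2, deg[8]=1+0=1, deg[9]=1+0=1, deg[10]=1+2=3, deg[11]=1+1=2

Answer: 1 3 1 2 3 1 2 1 1 3 2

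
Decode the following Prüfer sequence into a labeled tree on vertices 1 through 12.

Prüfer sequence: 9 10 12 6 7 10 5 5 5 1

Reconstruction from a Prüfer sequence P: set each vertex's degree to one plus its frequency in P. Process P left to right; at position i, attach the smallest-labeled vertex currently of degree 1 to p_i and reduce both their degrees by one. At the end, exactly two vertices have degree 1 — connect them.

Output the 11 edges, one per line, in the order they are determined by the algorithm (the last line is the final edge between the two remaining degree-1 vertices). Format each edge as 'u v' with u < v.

Initial degrees: {1:2, 2:1, 3:1, 4:1, 5:4, 6:2, 7:2, 8:1, 9:2, 10:3, 11:1, 12:2}
Step 1: smallest deg-1 vertex = 2, p_1 = 9. Add edge {2,9}. Now deg[2]=0, deg[9]=1.
Step 2: smallest deg-1 vertex = 3, p_2 = 10. Add edge {3,10}. Now deg[3]=0, deg[10]=2.
Step 3: smallest deg-1 vertex = 4, p_3 = 12. Add edge {4,12}. Now deg[4]=0, deg[12]=1.
Step 4: smallest deg-1 vertex = 8, p_4 = 6. Add edge {6,8}. Now deg[8]=0, deg[6]=1.
Step 5: smallest deg-1 vertex = 6, p_5 = 7. Add edge {6,7}. Now deg[6]=0, deg[7]=1.
Step 6: smallest deg-1 vertex = 7, p_6 = 10. Add edge {7,10}. Now deg[7]=0, deg[10]=1.
Step 7: smallest deg-1 vertex = 9, p_7 = 5. Add edge {5,9}. Now deg[9]=0, deg[5]=3.
Step 8: smallest deg-1 vertex = 10, p_8 = 5. Add edge {5,10}. Now deg[10]=0, deg[5]=2.
Step 9: smallest deg-1 vertex = 11, p_9 = 5. Add edge {5,11}. Now deg[11]=0, deg[5]=1.
Step 10: smallest deg-1 vertex = 5, p_10 = 1. Add edge {1,5}. Now deg[5]=0, deg[1]=1.
Final: two remaining deg-1 vertices are 1, 12. Add edge {1,12}.

Answer: 2 9
3 10
4 12
6 8
6 7
7 10
5 9
5 10
5 11
1 5
1 12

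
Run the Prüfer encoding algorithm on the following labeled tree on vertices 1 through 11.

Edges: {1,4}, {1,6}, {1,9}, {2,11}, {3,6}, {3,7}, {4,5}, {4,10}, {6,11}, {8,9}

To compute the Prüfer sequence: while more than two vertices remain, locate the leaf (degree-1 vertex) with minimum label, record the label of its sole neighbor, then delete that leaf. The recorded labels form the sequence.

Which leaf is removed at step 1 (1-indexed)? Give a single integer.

Step 1: current leaves = {2,5,7,8,10}. Remove leaf 2 (neighbor: 11).

Answer: 2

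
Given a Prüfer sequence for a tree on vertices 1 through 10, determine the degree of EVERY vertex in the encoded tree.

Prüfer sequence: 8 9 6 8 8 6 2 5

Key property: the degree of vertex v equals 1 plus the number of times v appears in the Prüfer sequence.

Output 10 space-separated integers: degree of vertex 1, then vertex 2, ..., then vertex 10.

Answer: 1 2 1 1 2 3 1 4 2 1

Derivation:
p_1 = 8: count[8] becomes 1
p_2 = 9: count[9] becomes 1
p_3 = 6: count[6] becomes 1
p_4 = 8: count[8] becomes 2
p_5 = 8: count[8] becomes 3
p_6 = 6: count[6] becomes 2
p_7 = 2: count[2] becomes 1
p_8 = 5: count[5] becomes 1
Degrees (1 + count): deg[1]=1+0=1, deg[2]=1+1=2, deg[3]=1+0=1, deg[4]=1+0=1, deg[5]=1+1=2, deg[6]=1+2=3, deg[7]=1+0=1, deg[8]=1+3=4, deg[9]=1+1=2, deg[10]=1+0=1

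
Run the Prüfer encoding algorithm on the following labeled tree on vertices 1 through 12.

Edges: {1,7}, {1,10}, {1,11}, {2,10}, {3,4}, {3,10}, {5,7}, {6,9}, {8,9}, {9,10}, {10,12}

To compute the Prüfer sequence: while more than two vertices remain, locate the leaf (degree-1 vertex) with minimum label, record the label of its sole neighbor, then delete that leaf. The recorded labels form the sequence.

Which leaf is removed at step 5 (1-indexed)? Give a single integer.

Answer: 6

Derivation:
Step 1: current leaves = {2,4,5,6,8,11,12}. Remove leaf 2 (neighbor: 10).
Step 2: current leaves = {4,5,6,8,11,12}. Remove leaf 4 (neighbor: 3).
Step 3: current leaves = {3,5,6,8,11,12}. Remove leaf 3 (neighbor: 10).
Step 4: current leaves = {5,6,8,11,12}. Remove leaf 5 (neighbor: 7).
Step 5: current leaves = {6,7,8,11,12}. Remove leaf 6 (neighbor: 9).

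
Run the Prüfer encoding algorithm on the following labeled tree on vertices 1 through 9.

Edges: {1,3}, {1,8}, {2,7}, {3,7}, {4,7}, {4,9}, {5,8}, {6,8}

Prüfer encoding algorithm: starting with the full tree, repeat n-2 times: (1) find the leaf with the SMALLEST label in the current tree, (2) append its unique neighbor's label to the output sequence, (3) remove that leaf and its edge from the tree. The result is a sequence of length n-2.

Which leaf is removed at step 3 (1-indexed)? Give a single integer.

Answer: 6

Derivation:
Step 1: current leaves = {2,5,6,9}. Remove leaf 2 (neighbor: 7).
Step 2: current leaves = {5,6,9}. Remove leaf 5 (neighbor: 8).
Step 3: current leaves = {6,9}. Remove leaf 6 (neighbor: 8).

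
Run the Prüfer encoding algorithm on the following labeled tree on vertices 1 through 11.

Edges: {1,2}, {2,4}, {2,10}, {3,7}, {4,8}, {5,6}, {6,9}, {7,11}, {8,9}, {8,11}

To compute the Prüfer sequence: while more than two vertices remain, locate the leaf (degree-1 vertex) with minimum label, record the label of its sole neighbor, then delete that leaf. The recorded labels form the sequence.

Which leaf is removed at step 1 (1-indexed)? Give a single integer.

Answer: 1

Derivation:
Step 1: current leaves = {1,3,5,10}. Remove leaf 1 (neighbor: 2).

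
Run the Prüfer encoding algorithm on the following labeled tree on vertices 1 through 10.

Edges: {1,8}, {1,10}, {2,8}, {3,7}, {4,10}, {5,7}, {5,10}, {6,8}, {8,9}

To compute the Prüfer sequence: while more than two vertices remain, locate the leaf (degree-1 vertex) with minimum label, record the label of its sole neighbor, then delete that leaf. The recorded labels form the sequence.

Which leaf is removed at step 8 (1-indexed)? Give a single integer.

Step 1: current leaves = {2,3,4,6,9}. Remove leaf 2 (neighbor: 8).
Step 2: current leaves = {3,4,6,9}. Remove leaf 3 (neighbor: 7).
Step 3: current leaves = {4,6,7,9}. Remove leaf 4 (neighbor: 10).
Step 4: current leaves = {6,7,9}. Remove leaf 6 (neighbor: 8).
Step 5: current leaves = {7,9}. Remove leaf 7 (neighbor: 5).
Step 6: current leaves = {5,9}. Remove leaf 5 (neighbor: 10).
Step 7: current leaves = {9,10}. Remove leaf 9 (neighbor: 8).
Step 8: current leaves = {8,10}. Remove leaf 8 (neighbor: 1).

Answer: 8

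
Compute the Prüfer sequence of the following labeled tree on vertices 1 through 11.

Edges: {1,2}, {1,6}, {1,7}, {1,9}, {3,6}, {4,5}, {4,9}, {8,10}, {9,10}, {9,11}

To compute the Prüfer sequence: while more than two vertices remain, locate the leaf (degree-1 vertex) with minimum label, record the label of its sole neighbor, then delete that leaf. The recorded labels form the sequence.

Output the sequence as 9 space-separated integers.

Answer: 1 6 4 9 1 1 9 10 9

Derivation:
Step 1: leaves = {2,3,5,7,8,11}. Remove smallest leaf 2, emit neighbor 1.
Step 2: leaves = {3,5,7,8,11}. Remove smallest leaf 3, emit neighbor 6.
Step 3: leaves = {5,6,7,8,11}. Remove smallest leaf 5, emit neighbor 4.
Step 4: leaves = {4,6,7,8,11}. Remove smallest leaf 4, emit neighbor 9.
Step 5: leaves = {6,7,8,11}. Remove smallest leaf 6, emit neighbor 1.
Step 6: leaves = {7,8,11}. Remove smallest leaf 7, emit neighbor 1.
Step 7: leaves = {1,8,11}. Remove smallest leaf 1, emit neighbor 9.
Step 8: leaves = {8,11}. Remove smallest leaf 8, emit neighbor 10.
Step 9: leaves = {10,11}. Remove smallest leaf 10, emit neighbor 9.
Done: 2 vertices remain (9, 11). Sequence = [1 6 4 9 1 1 9 10 9]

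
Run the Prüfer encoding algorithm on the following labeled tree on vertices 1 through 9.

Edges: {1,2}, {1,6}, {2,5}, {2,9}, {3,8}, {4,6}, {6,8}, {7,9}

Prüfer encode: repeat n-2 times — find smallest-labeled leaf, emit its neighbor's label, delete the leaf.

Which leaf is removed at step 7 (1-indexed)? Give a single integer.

Answer: 1

Derivation:
Step 1: current leaves = {3,4,5,7}. Remove leaf 3 (neighbor: 8).
Step 2: current leaves = {4,5,7,8}. Remove leaf 4 (neighbor: 6).
Step 3: current leaves = {5,7,8}. Remove leaf 5 (neighbor: 2).
Step 4: current leaves = {7,8}. Remove leaf 7 (neighbor: 9).
Step 5: current leaves = {8,9}. Remove leaf 8 (neighbor: 6).
Step 6: current leaves = {6,9}. Remove leaf 6 (neighbor: 1).
Step 7: current leaves = {1,9}. Remove leaf 1 (neighbor: 2).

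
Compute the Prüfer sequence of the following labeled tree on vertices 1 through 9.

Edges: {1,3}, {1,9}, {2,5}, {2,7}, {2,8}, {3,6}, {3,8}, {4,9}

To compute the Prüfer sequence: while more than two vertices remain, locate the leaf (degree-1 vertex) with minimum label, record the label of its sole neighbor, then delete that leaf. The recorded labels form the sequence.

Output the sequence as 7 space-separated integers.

Step 1: leaves = {4,5,6,7}. Remove smallest leaf 4, emit neighbor 9.
Step 2: leaves = {5,6,7,9}. Remove smallest leaf 5, emit neighbor 2.
Step 3: leaves = {6,7,9}. Remove smallest leaf 6, emit neighbor 3.
Step 4: leaves = {7,9}. Remove smallest leaf 7, emit neighbor 2.
Step 5: leaves = {2,9}. Remove smallest leaf 2, emit neighbor 8.
Step 6: leaves = {8,9}. Remove smallest leaf 8, emit neighbor 3.
Step 7: leaves = {3,9}. Remove smallest leaf 3, emit neighbor 1.
Done: 2 vertices remain (1, 9). Sequence = [9 2 3 2 8 3 1]

Answer: 9 2 3 2 8 3 1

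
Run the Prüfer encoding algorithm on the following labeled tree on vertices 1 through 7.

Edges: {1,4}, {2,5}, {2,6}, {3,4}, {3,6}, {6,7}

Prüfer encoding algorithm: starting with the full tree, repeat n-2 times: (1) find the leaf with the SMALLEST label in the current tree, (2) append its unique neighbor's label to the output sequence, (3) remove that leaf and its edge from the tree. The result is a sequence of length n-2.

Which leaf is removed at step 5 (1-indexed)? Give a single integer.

Step 1: current leaves = {1,5,7}. Remove leaf 1 (neighbor: 4).
Step 2: current leaves = {4,5,7}. Remove leaf 4 (neighbor: 3).
Step 3: current leaves = {3,5,7}. Remove leaf 3 (neighbor: 6).
Step 4: current leaves = {5,7}. Remove leaf 5 (neighbor: 2).
Step 5: current leaves = {2,7}. Remove leaf 2 (neighbor: 6).

Answer: 2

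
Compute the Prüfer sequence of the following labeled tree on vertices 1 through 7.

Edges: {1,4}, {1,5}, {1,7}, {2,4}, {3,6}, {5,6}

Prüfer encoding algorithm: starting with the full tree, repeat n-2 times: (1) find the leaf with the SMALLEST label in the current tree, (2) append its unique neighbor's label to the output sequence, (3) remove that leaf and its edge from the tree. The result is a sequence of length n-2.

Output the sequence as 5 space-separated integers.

Step 1: leaves = {2,3,7}. Remove smallest leaf 2, emit neighbor 4.
Step 2: leaves = {3,4,7}. Remove smallest leaf 3, emit neighbor 6.
Step 3: leaves = {4,6,7}. Remove smallest leaf 4, emit neighbor 1.
Step 4: leaves = {6,7}. Remove smallest leaf 6, emit neighbor 5.
Step 5: leaves = {5,7}. Remove smallest leaf 5, emit neighbor 1.
Done: 2 vertices remain (1, 7). Sequence = [4 6 1 5 1]

Answer: 4 6 1 5 1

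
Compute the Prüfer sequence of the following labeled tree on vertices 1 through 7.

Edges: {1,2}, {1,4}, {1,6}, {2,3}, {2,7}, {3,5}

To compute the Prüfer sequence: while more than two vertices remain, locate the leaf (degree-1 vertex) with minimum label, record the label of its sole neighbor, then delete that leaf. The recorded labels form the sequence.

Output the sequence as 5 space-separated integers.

Answer: 1 3 2 1 2

Derivation:
Step 1: leaves = {4,5,6,7}. Remove smallest leaf 4, emit neighbor 1.
Step 2: leaves = {5,6,7}. Remove smallest leaf 5, emit neighbor 3.
Step 3: leaves = {3,6,7}. Remove smallest leaf 3, emit neighbor 2.
Step 4: leaves = {6,7}. Remove smallest leaf 6, emit neighbor 1.
Step 5: leaves = {1,7}. Remove smallest leaf 1, emit neighbor 2.
Done: 2 vertices remain (2, 7). Sequence = [1 3 2 1 2]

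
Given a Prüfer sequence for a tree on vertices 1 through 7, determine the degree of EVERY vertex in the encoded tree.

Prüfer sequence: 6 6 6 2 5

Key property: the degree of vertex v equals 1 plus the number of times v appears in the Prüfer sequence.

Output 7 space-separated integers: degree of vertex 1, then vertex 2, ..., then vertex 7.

Answer: 1 2 1 1 2 4 1

Derivation:
p_1 = 6: count[6] becomes 1
p_2 = 6: count[6] becomes 2
p_3 = 6: count[6] becomes 3
p_4 = 2: count[2] becomes 1
p_5 = 5: count[5] becomes 1
Degrees (1 + count): deg[1]=1+0=1, deg[2]=1+1=2, deg[3]=1+0=1, deg[4]=1+0=1, deg[5]=1+1=2, deg[6]=1+3=4, deg[7]=1+0=1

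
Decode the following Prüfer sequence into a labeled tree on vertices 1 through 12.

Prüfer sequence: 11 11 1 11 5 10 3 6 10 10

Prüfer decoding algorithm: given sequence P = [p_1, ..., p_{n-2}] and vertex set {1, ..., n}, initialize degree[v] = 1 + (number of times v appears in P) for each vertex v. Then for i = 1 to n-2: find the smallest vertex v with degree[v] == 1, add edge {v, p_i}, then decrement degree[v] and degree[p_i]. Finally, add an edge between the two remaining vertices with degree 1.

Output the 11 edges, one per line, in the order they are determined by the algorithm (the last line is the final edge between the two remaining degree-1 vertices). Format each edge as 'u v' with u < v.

Initial degrees: {1:2, 2:1, 3:2, 4:1, 5:2, 6:2, 7:1, 8:1, 9:1, 10:4, 11:4, 12:1}
Step 1: smallest deg-1 vertex = 2, p_1 = 11. Add edge {2,11}. Now deg[2]=0, deg[11]=3.
Step 2: smallest deg-1 vertex = 4, p_2 = 11. Add edge {4,11}. Now deg[4]=0, deg[11]=2.
Step 3: smallest deg-1 vertex = 7, p_3 = 1. Add edge {1,7}. Now deg[7]=0, deg[1]=1.
Step 4: smallest deg-1 vertex = 1, p_4 = 11. Add edge {1,11}. Now deg[1]=0, deg[11]=1.
Step 5: smallest deg-1 vertex = 8, p_5 = 5. Add edge {5,8}. Now deg[8]=0, deg[5]=1.
Step 6: smallest deg-1 vertex = 5, p_6 = 10. Add edge {5,10}. Now deg[5]=0, deg[10]=3.
Step 7: smallest deg-1 vertex = 9, p_7 = 3. Add edge {3,9}. Now deg[9]=0, deg[3]=1.
Step 8: smallest deg-1 vertex = 3, p_8 = 6. Add edge {3,6}. Now deg[3]=0, deg[6]=1.
Step 9: smallest deg-1 vertex = 6, p_9 = 10. Add edge {6,10}. Now deg[6]=0, deg[10]=2.
Step 10: smallest deg-1 vertex = 11, p_10 = 10. Add edge {10,11}. Now deg[11]=0, deg[10]=1.
Final: two remaining deg-1 vertices are 10, 12. Add edge {10,12}.

Answer: 2 11
4 11
1 7
1 11
5 8
5 10
3 9
3 6
6 10
10 11
10 12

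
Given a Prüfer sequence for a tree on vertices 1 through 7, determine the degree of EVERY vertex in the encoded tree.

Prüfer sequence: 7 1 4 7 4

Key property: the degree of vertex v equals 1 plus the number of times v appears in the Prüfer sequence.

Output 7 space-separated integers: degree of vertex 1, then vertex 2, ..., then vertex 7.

Answer: 2 1 1 3 1 1 3

Derivation:
p_1 = 7: count[7] becomes 1
p_2 = 1: count[1] becomes 1
p_3 = 4: count[4] becomes 1
p_4 = 7: count[7] becomes 2
p_5 = 4: count[4] becomes 2
Degrees (1 + count): deg[1]=1+1=2, deg[2]=1+0=1, deg[3]=1+0=1, deg[4]=1+2=3, deg[5]=1+0=1, deg[6]=1+0=1, deg[7]=1+2=3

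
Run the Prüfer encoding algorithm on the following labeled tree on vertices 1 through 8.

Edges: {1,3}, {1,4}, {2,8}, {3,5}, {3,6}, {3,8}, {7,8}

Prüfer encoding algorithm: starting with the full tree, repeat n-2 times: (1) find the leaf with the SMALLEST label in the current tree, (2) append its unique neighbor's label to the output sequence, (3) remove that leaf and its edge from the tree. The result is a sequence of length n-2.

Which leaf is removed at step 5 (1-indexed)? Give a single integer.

Answer: 6

Derivation:
Step 1: current leaves = {2,4,5,6,7}. Remove leaf 2 (neighbor: 8).
Step 2: current leaves = {4,5,6,7}. Remove leaf 4 (neighbor: 1).
Step 3: current leaves = {1,5,6,7}. Remove leaf 1 (neighbor: 3).
Step 4: current leaves = {5,6,7}. Remove leaf 5 (neighbor: 3).
Step 5: current leaves = {6,7}. Remove leaf 6 (neighbor: 3).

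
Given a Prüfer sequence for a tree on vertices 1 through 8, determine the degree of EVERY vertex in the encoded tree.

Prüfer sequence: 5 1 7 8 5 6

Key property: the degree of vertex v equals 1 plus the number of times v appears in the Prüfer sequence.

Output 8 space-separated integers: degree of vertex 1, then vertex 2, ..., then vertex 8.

p_1 = 5: count[5] becomes 1
p_2 = 1: count[1] becomes 1
p_3 = 7: count[7] becomes 1
p_4 = 8: count[8] becomes 1
p_5 = 5: count[5] becomes 2
p_6 = 6: count[6] becomes 1
Degrees (1 + count): deg[1]=1+1=2, deg[2]=1+0=1, deg[3]=1+0=1, deg[4]=1+0=1, deg[5]=1+2=3, deg[6]=1+1=2, deg[7]=1+1=2, deg[8]=1+1=2

Answer: 2 1 1 1 3 2 2 2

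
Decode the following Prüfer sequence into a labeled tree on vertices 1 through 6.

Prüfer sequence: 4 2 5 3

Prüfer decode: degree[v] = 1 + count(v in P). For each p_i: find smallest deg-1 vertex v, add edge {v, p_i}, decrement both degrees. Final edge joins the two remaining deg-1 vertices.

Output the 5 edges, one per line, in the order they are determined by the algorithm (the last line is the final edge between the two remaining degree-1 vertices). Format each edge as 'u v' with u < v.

Answer: 1 4
2 4
2 5
3 5
3 6

Derivation:
Initial degrees: {1:1, 2:2, 3:2, 4:2, 5:2, 6:1}
Step 1: smallest deg-1 vertex = 1, p_1 = 4. Add edge {1,4}. Now deg[1]=0, deg[4]=1.
Step 2: smallest deg-1 vertex = 4, p_2 = 2. Add edge {2,4}. Now deg[4]=0, deg[2]=1.
Step 3: smallest deg-1 vertex = 2, p_3 = 5. Add edge {2,5}. Now deg[2]=0, deg[5]=1.
Step 4: smallest deg-1 vertex = 5, p_4 = 3. Add edge {3,5}. Now deg[5]=0, deg[3]=1.
Final: two remaining deg-1 vertices are 3, 6. Add edge {3,6}.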